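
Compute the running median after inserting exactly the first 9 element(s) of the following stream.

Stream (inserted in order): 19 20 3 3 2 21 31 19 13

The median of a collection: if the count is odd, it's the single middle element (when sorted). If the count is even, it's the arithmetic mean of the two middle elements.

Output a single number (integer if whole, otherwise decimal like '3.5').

Step 1: insert 19 -> lo=[19] (size 1, max 19) hi=[] (size 0) -> median=19
Step 2: insert 20 -> lo=[19] (size 1, max 19) hi=[20] (size 1, min 20) -> median=19.5
Step 3: insert 3 -> lo=[3, 19] (size 2, max 19) hi=[20] (size 1, min 20) -> median=19
Step 4: insert 3 -> lo=[3, 3] (size 2, max 3) hi=[19, 20] (size 2, min 19) -> median=11
Step 5: insert 2 -> lo=[2, 3, 3] (size 3, max 3) hi=[19, 20] (size 2, min 19) -> median=3
Step 6: insert 21 -> lo=[2, 3, 3] (size 3, max 3) hi=[19, 20, 21] (size 3, min 19) -> median=11
Step 7: insert 31 -> lo=[2, 3, 3, 19] (size 4, max 19) hi=[20, 21, 31] (size 3, min 20) -> median=19
Step 8: insert 19 -> lo=[2, 3, 3, 19] (size 4, max 19) hi=[19, 20, 21, 31] (size 4, min 19) -> median=19
Step 9: insert 13 -> lo=[2, 3, 3, 13, 19] (size 5, max 19) hi=[19, 20, 21, 31] (size 4, min 19) -> median=19

Answer: 19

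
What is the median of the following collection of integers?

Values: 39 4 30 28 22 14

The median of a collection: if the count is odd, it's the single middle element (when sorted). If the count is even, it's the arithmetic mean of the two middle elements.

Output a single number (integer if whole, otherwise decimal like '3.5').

Answer: 25

Derivation:
Step 1: insert 39 -> lo=[39] (size 1, max 39) hi=[] (size 0) -> median=39
Step 2: insert 4 -> lo=[4] (size 1, max 4) hi=[39] (size 1, min 39) -> median=21.5
Step 3: insert 30 -> lo=[4, 30] (size 2, max 30) hi=[39] (size 1, min 39) -> median=30
Step 4: insert 28 -> lo=[4, 28] (size 2, max 28) hi=[30, 39] (size 2, min 30) -> median=29
Step 5: insert 22 -> lo=[4, 22, 28] (size 3, max 28) hi=[30, 39] (size 2, min 30) -> median=28
Step 6: insert 14 -> lo=[4, 14, 22] (size 3, max 22) hi=[28, 30, 39] (size 3, min 28) -> median=25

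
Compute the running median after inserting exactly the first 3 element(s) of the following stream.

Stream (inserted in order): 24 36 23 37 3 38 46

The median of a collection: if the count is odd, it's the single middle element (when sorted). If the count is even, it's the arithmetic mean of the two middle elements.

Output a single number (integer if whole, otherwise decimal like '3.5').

Step 1: insert 24 -> lo=[24] (size 1, max 24) hi=[] (size 0) -> median=24
Step 2: insert 36 -> lo=[24] (size 1, max 24) hi=[36] (size 1, min 36) -> median=30
Step 3: insert 23 -> lo=[23, 24] (size 2, max 24) hi=[36] (size 1, min 36) -> median=24

Answer: 24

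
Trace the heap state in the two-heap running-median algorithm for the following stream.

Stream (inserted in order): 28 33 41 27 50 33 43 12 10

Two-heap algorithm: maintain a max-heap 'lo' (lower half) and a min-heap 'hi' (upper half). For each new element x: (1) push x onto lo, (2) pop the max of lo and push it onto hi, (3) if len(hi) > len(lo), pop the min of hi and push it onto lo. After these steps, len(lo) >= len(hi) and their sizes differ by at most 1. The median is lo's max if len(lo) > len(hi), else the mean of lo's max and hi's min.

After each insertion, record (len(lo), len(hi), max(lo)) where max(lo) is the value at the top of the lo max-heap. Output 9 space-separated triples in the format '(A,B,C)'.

Step 1: insert 28 -> lo=[28] hi=[] -> (len(lo)=1, len(hi)=0, max(lo)=28)
Step 2: insert 33 -> lo=[28] hi=[33] -> (len(lo)=1, len(hi)=1, max(lo)=28)
Step 3: insert 41 -> lo=[28, 33] hi=[41] -> (len(lo)=2, len(hi)=1, max(lo)=33)
Step 4: insert 27 -> lo=[27, 28] hi=[33, 41] -> (len(lo)=2, len(hi)=2, max(lo)=28)
Step 5: insert 50 -> lo=[27, 28, 33] hi=[41, 50] -> (len(lo)=3, len(hi)=2, max(lo)=33)
Step 6: insert 33 -> lo=[27, 28, 33] hi=[33, 41, 50] -> (len(lo)=3, len(hi)=3, max(lo)=33)
Step 7: insert 43 -> lo=[27, 28, 33, 33] hi=[41, 43, 50] -> (len(lo)=4, len(hi)=3, max(lo)=33)
Step 8: insert 12 -> lo=[12, 27, 28, 33] hi=[33, 41, 43, 50] -> (len(lo)=4, len(hi)=4, max(lo)=33)
Step 9: insert 10 -> lo=[10, 12, 27, 28, 33] hi=[33, 41, 43, 50] -> (len(lo)=5, len(hi)=4, max(lo)=33)

Answer: (1,0,28) (1,1,28) (2,1,33) (2,2,28) (3,2,33) (3,3,33) (4,3,33) (4,4,33) (5,4,33)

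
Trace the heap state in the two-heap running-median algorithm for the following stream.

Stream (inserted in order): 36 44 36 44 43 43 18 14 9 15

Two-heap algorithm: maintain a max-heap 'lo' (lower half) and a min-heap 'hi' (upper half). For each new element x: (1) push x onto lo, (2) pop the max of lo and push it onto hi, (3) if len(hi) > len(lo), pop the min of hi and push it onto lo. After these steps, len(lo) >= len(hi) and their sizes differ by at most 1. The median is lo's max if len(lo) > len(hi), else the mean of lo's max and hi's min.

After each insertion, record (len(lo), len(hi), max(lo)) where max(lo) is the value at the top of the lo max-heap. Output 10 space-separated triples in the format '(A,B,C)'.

Answer: (1,0,36) (1,1,36) (2,1,36) (2,2,36) (3,2,43) (3,3,43) (4,3,43) (4,4,36) (5,4,36) (5,5,36)

Derivation:
Step 1: insert 36 -> lo=[36] hi=[] -> (len(lo)=1, len(hi)=0, max(lo)=36)
Step 2: insert 44 -> lo=[36] hi=[44] -> (len(lo)=1, len(hi)=1, max(lo)=36)
Step 3: insert 36 -> lo=[36, 36] hi=[44] -> (len(lo)=2, len(hi)=1, max(lo)=36)
Step 4: insert 44 -> lo=[36, 36] hi=[44, 44] -> (len(lo)=2, len(hi)=2, max(lo)=36)
Step 5: insert 43 -> lo=[36, 36, 43] hi=[44, 44] -> (len(lo)=3, len(hi)=2, max(lo)=43)
Step 6: insert 43 -> lo=[36, 36, 43] hi=[43, 44, 44] -> (len(lo)=3, len(hi)=3, max(lo)=43)
Step 7: insert 18 -> lo=[18, 36, 36, 43] hi=[43, 44, 44] -> (len(lo)=4, len(hi)=3, max(lo)=43)
Step 8: insert 14 -> lo=[14, 18, 36, 36] hi=[43, 43, 44, 44] -> (len(lo)=4, len(hi)=4, max(lo)=36)
Step 9: insert 9 -> lo=[9, 14, 18, 36, 36] hi=[43, 43, 44, 44] -> (len(lo)=5, len(hi)=4, max(lo)=36)
Step 10: insert 15 -> lo=[9, 14, 15, 18, 36] hi=[36, 43, 43, 44, 44] -> (len(lo)=5, len(hi)=5, max(lo)=36)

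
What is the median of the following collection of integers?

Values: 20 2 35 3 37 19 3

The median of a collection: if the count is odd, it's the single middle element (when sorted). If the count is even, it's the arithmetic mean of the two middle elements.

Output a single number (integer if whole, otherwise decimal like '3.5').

Answer: 19

Derivation:
Step 1: insert 20 -> lo=[20] (size 1, max 20) hi=[] (size 0) -> median=20
Step 2: insert 2 -> lo=[2] (size 1, max 2) hi=[20] (size 1, min 20) -> median=11
Step 3: insert 35 -> lo=[2, 20] (size 2, max 20) hi=[35] (size 1, min 35) -> median=20
Step 4: insert 3 -> lo=[2, 3] (size 2, max 3) hi=[20, 35] (size 2, min 20) -> median=11.5
Step 5: insert 37 -> lo=[2, 3, 20] (size 3, max 20) hi=[35, 37] (size 2, min 35) -> median=20
Step 6: insert 19 -> lo=[2, 3, 19] (size 3, max 19) hi=[20, 35, 37] (size 3, min 20) -> median=19.5
Step 7: insert 3 -> lo=[2, 3, 3, 19] (size 4, max 19) hi=[20, 35, 37] (size 3, min 20) -> median=19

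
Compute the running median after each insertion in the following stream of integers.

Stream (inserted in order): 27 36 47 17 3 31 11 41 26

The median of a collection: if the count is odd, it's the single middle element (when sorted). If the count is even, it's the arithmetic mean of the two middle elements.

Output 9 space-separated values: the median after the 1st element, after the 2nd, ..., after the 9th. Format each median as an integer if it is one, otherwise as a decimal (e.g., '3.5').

Answer: 27 31.5 36 31.5 27 29 27 29 27

Derivation:
Step 1: insert 27 -> lo=[27] (size 1, max 27) hi=[] (size 0) -> median=27
Step 2: insert 36 -> lo=[27] (size 1, max 27) hi=[36] (size 1, min 36) -> median=31.5
Step 3: insert 47 -> lo=[27, 36] (size 2, max 36) hi=[47] (size 1, min 47) -> median=36
Step 4: insert 17 -> lo=[17, 27] (size 2, max 27) hi=[36, 47] (size 2, min 36) -> median=31.5
Step 5: insert 3 -> lo=[3, 17, 27] (size 3, max 27) hi=[36, 47] (size 2, min 36) -> median=27
Step 6: insert 31 -> lo=[3, 17, 27] (size 3, max 27) hi=[31, 36, 47] (size 3, min 31) -> median=29
Step 7: insert 11 -> lo=[3, 11, 17, 27] (size 4, max 27) hi=[31, 36, 47] (size 3, min 31) -> median=27
Step 8: insert 41 -> lo=[3, 11, 17, 27] (size 4, max 27) hi=[31, 36, 41, 47] (size 4, min 31) -> median=29
Step 9: insert 26 -> lo=[3, 11, 17, 26, 27] (size 5, max 27) hi=[31, 36, 41, 47] (size 4, min 31) -> median=27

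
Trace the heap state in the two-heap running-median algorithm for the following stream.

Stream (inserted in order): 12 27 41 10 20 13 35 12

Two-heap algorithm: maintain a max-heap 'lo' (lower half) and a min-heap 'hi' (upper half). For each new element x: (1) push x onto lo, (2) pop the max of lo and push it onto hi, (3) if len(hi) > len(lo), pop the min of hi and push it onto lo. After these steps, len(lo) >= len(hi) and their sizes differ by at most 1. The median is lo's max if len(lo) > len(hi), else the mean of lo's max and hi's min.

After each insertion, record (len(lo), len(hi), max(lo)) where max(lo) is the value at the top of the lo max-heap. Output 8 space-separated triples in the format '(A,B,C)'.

Step 1: insert 12 -> lo=[12] hi=[] -> (len(lo)=1, len(hi)=0, max(lo)=12)
Step 2: insert 27 -> lo=[12] hi=[27] -> (len(lo)=1, len(hi)=1, max(lo)=12)
Step 3: insert 41 -> lo=[12, 27] hi=[41] -> (len(lo)=2, len(hi)=1, max(lo)=27)
Step 4: insert 10 -> lo=[10, 12] hi=[27, 41] -> (len(lo)=2, len(hi)=2, max(lo)=12)
Step 5: insert 20 -> lo=[10, 12, 20] hi=[27, 41] -> (len(lo)=3, len(hi)=2, max(lo)=20)
Step 6: insert 13 -> lo=[10, 12, 13] hi=[20, 27, 41] -> (len(lo)=3, len(hi)=3, max(lo)=13)
Step 7: insert 35 -> lo=[10, 12, 13, 20] hi=[27, 35, 41] -> (len(lo)=4, len(hi)=3, max(lo)=20)
Step 8: insert 12 -> lo=[10, 12, 12, 13] hi=[20, 27, 35, 41] -> (len(lo)=4, len(hi)=4, max(lo)=13)

Answer: (1,0,12) (1,1,12) (2,1,27) (2,2,12) (3,2,20) (3,3,13) (4,3,20) (4,4,13)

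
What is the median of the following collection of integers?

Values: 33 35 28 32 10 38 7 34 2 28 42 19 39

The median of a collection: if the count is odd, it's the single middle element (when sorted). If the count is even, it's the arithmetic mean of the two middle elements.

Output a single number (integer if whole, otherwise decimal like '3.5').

Answer: 32

Derivation:
Step 1: insert 33 -> lo=[33] (size 1, max 33) hi=[] (size 0) -> median=33
Step 2: insert 35 -> lo=[33] (size 1, max 33) hi=[35] (size 1, min 35) -> median=34
Step 3: insert 28 -> lo=[28, 33] (size 2, max 33) hi=[35] (size 1, min 35) -> median=33
Step 4: insert 32 -> lo=[28, 32] (size 2, max 32) hi=[33, 35] (size 2, min 33) -> median=32.5
Step 5: insert 10 -> lo=[10, 28, 32] (size 3, max 32) hi=[33, 35] (size 2, min 33) -> median=32
Step 6: insert 38 -> lo=[10, 28, 32] (size 3, max 32) hi=[33, 35, 38] (size 3, min 33) -> median=32.5
Step 7: insert 7 -> lo=[7, 10, 28, 32] (size 4, max 32) hi=[33, 35, 38] (size 3, min 33) -> median=32
Step 8: insert 34 -> lo=[7, 10, 28, 32] (size 4, max 32) hi=[33, 34, 35, 38] (size 4, min 33) -> median=32.5
Step 9: insert 2 -> lo=[2, 7, 10, 28, 32] (size 5, max 32) hi=[33, 34, 35, 38] (size 4, min 33) -> median=32
Step 10: insert 28 -> lo=[2, 7, 10, 28, 28] (size 5, max 28) hi=[32, 33, 34, 35, 38] (size 5, min 32) -> median=30
Step 11: insert 42 -> lo=[2, 7, 10, 28, 28, 32] (size 6, max 32) hi=[33, 34, 35, 38, 42] (size 5, min 33) -> median=32
Step 12: insert 19 -> lo=[2, 7, 10, 19, 28, 28] (size 6, max 28) hi=[32, 33, 34, 35, 38, 42] (size 6, min 32) -> median=30
Step 13: insert 39 -> lo=[2, 7, 10, 19, 28, 28, 32] (size 7, max 32) hi=[33, 34, 35, 38, 39, 42] (size 6, min 33) -> median=32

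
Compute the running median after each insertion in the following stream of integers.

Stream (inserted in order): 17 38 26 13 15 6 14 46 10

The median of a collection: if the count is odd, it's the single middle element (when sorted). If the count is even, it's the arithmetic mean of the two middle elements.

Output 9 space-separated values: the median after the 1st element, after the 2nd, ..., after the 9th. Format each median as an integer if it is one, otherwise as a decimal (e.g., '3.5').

Step 1: insert 17 -> lo=[17] (size 1, max 17) hi=[] (size 0) -> median=17
Step 2: insert 38 -> lo=[17] (size 1, max 17) hi=[38] (size 1, min 38) -> median=27.5
Step 3: insert 26 -> lo=[17, 26] (size 2, max 26) hi=[38] (size 1, min 38) -> median=26
Step 4: insert 13 -> lo=[13, 17] (size 2, max 17) hi=[26, 38] (size 2, min 26) -> median=21.5
Step 5: insert 15 -> lo=[13, 15, 17] (size 3, max 17) hi=[26, 38] (size 2, min 26) -> median=17
Step 6: insert 6 -> lo=[6, 13, 15] (size 3, max 15) hi=[17, 26, 38] (size 3, min 17) -> median=16
Step 7: insert 14 -> lo=[6, 13, 14, 15] (size 4, max 15) hi=[17, 26, 38] (size 3, min 17) -> median=15
Step 8: insert 46 -> lo=[6, 13, 14, 15] (size 4, max 15) hi=[17, 26, 38, 46] (size 4, min 17) -> median=16
Step 9: insert 10 -> lo=[6, 10, 13, 14, 15] (size 5, max 15) hi=[17, 26, 38, 46] (size 4, min 17) -> median=15

Answer: 17 27.5 26 21.5 17 16 15 16 15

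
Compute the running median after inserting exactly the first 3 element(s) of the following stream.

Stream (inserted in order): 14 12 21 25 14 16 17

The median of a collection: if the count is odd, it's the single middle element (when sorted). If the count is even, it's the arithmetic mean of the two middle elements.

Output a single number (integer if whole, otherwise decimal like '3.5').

Step 1: insert 14 -> lo=[14] (size 1, max 14) hi=[] (size 0) -> median=14
Step 2: insert 12 -> lo=[12] (size 1, max 12) hi=[14] (size 1, min 14) -> median=13
Step 3: insert 21 -> lo=[12, 14] (size 2, max 14) hi=[21] (size 1, min 21) -> median=14

Answer: 14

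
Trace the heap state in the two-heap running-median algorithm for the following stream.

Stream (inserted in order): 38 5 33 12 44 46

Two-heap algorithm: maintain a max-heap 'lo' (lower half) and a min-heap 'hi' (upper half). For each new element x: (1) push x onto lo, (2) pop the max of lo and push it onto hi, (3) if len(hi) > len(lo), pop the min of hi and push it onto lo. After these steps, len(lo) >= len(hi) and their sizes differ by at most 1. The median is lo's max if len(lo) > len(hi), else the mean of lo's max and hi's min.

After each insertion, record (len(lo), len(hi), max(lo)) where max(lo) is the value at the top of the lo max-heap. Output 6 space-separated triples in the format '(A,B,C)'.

Step 1: insert 38 -> lo=[38] hi=[] -> (len(lo)=1, len(hi)=0, max(lo)=38)
Step 2: insert 5 -> lo=[5] hi=[38] -> (len(lo)=1, len(hi)=1, max(lo)=5)
Step 3: insert 33 -> lo=[5, 33] hi=[38] -> (len(lo)=2, len(hi)=1, max(lo)=33)
Step 4: insert 12 -> lo=[5, 12] hi=[33, 38] -> (len(lo)=2, len(hi)=2, max(lo)=12)
Step 5: insert 44 -> lo=[5, 12, 33] hi=[38, 44] -> (len(lo)=3, len(hi)=2, max(lo)=33)
Step 6: insert 46 -> lo=[5, 12, 33] hi=[38, 44, 46] -> (len(lo)=3, len(hi)=3, max(lo)=33)

Answer: (1,0,38) (1,1,5) (2,1,33) (2,2,12) (3,2,33) (3,3,33)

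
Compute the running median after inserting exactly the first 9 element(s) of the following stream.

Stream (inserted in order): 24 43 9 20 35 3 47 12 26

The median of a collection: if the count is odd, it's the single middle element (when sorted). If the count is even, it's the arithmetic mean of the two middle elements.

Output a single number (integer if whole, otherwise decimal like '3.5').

Answer: 24

Derivation:
Step 1: insert 24 -> lo=[24] (size 1, max 24) hi=[] (size 0) -> median=24
Step 2: insert 43 -> lo=[24] (size 1, max 24) hi=[43] (size 1, min 43) -> median=33.5
Step 3: insert 9 -> lo=[9, 24] (size 2, max 24) hi=[43] (size 1, min 43) -> median=24
Step 4: insert 20 -> lo=[9, 20] (size 2, max 20) hi=[24, 43] (size 2, min 24) -> median=22
Step 5: insert 35 -> lo=[9, 20, 24] (size 3, max 24) hi=[35, 43] (size 2, min 35) -> median=24
Step 6: insert 3 -> lo=[3, 9, 20] (size 3, max 20) hi=[24, 35, 43] (size 3, min 24) -> median=22
Step 7: insert 47 -> lo=[3, 9, 20, 24] (size 4, max 24) hi=[35, 43, 47] (size 3, min 35) -> median=24
Step 8: insert 12 -> lo=[3, 9, 12, 20] (size 4, max 20) hi=[24, 35, 43, 47] (size 4, min 24) -> median=22
Step 9: insert 26 -> lo=[3, 9, 12, 20, 24] (size 5, max 24) hi=[26, 35, 43, 47] (size 4, min 26) -> median=24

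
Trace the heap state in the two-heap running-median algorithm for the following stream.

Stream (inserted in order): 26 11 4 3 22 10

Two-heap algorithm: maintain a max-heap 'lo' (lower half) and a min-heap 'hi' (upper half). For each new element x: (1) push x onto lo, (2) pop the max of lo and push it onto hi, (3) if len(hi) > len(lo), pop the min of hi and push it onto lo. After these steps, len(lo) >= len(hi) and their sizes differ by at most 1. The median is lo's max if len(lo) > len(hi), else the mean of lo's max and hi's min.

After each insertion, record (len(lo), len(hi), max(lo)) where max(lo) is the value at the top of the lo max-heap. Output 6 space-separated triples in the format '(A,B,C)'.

Answer: (1,0,26) (1,1,11) (2,1,11) (2,2,4) (3,2,11) (3,3,10)

Derivation:
Step 1: insert 26 -> lo=[26] hi=[] -> (len(lo)=1, len(hi)=0, max(lo)=26)
Step 2: insert 11 -> lo=[11] hi=[26] -> (len(lo)=1, len(hi)=1, max(lo)=11)
Step 3: insert 4 -> lo=[4, 11] hi=[26] -> (len(lo)=2, len(hi)=1, max(lo)=11)
Step 4: insert 3 -> lo=[3, 4] hi=[11, 26] -> (len(lo)=2, len(hi)=2, max(lo)=4)
Step 5: insert 22 -> lo=[3, 4, 11] hi=[22, 26] -> (len(lo)=3, len(hi)=2, max(lo)=11)
Step 6: insert 10 -> lo=[3, 4, 10] hi=[11, 22, 26] -> (len(lo)=3, len(hi)=3, max(lo)=10)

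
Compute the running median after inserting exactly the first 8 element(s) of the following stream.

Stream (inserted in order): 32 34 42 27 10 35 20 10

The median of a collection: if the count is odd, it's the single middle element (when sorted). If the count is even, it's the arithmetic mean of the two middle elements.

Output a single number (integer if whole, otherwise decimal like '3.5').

Step 1: insert 32 -> lo=[32] (size 1, max 32) hi=[] (size 0) -> median=32
Step 2: insert 34 -> lo=[32] (size 1, max 32) hi=[34] (size 1, min 34) -> median=33
Step 3: insert 42 -> lo=[32, 34] (size 2, max 34) hi=[42] (size 1, min 42) -> median=34
Step 4: insert 27 -> lo=[27, 32] (size 2, max 32) hi=[34, 42] (size 2, min 34) -> median=33
Step 5: insert 10 -> lo=[10, 27, 32] (size 3, max 32) hi=[34, 42] (size 2, min 34) -> median=32
Step 6: insert 35 -> lo=[10, 27, 32] (size 3, max 32) hi=[34, 35, 42] (size 3, min 34) -> median=33
Step 7: insert 20 -> lo=[10, 20, 27, 32] (size 4, max 32) hi=[34, 35, 42] (size 3, min 34) -> median=32
Step 8: insert 10 -> lo=[10, 10, 20, 27] (size 4, max 27) hi=[32, 34, 35, 42] (size 4, min 32) -> median=29.5

Answer: 29.5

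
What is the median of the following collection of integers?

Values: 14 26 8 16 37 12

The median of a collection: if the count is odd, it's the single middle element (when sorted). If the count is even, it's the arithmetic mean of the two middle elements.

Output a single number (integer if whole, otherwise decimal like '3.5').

Step 1: insert 14 -> lo=[14] (size 1, max 14) hi=[] (size 0) -> median=14
Step 2: insert 26 -> lo=[14] (size 1, max 14) hi=[26] (size 1, min 26) -> median=20
Step 3: insert 8 -> lo=[8, 14] (size 2, max 14) hi=[26] (size 1, min 26) -> median=14
Step 4: insert 16 -> lo=[8, 14] (size 2, max 14) hi=[16, 26] (size 2, min 16) -> median=15
Step 5: insert 37 -> lo=[8, 14, 16] (size 3, max 16) hi=[26, 37] (size 2, min 26) -> median=16
Step 6: insert 12 -> lo=[8, 12, 14] (size 3, max 14) hi=[16, 26, 37] (size 3, min 16) -> median=15

Answer: 15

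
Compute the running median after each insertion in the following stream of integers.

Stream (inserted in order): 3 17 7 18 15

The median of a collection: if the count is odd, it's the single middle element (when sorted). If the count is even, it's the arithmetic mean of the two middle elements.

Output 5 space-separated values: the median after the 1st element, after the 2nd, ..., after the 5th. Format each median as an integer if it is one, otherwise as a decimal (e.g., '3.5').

Answer: 3 10 7 12 15

Derivation:
Step 1: insert 3 -> lo=[3] (size 1, max 3) hi=[] (size 0) -> median=3
Step 2: insert 17 -> lo=[3] (size 1, max 3) hi=[17] (size 1, min 17) -> median=10
Step 3: insert 7 -> lo=[3, 7] (size 2, max 7) hi=[17] (size 1, min 17) -> median=7
Step 4: insert 18 -> lo=[3, 7] (size 2, max 7) hi=[17, 18] (size 2, min 17) -> median=12
Step 5: insert 15 -> lo=[3, 7, 15] (size 3, max 15) hi=[17, 18] (size 2, min 17) -> median=15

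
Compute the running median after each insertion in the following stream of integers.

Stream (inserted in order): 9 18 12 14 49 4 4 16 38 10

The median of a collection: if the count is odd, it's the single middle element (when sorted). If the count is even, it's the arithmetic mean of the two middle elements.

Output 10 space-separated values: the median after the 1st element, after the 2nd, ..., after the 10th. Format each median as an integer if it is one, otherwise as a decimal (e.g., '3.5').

Answer: 9 13.5 12 13 14 13 12 13 14 13

Derivation:
Step 1: insert 9 -> lo=[9] (size 1, max 9) hi=[] (size 0) -> median=9
Step 2: insert 18 -> lo=[9] (size 1, max 9) hi=[18] (size 1, min 18) -> median=13.5
Step 3: insert 12 -> lo=[9, 12] (size 2, max 12) hi=[18] (size 1, min 18) -> median=12
Step 4: insert 14 -> lo=[9, 12] (size 2, max 12) hi=[14, 18] (size 2, min 14) -> median=13
Step 5: insert 49 -> lo=[9, 12, 14] (size 3, max 14) hi=[18, 49] (size 2, min 18) -> median=14
Step 6: insert 4 -> lo=[4, 9, 12] (size 3, max 12) hi=[14, 18, 49] (size 3, min 14) -> median=13
Step 7: insert 4 -> lo=[4, 4, 9, 12] (size 4, max 12) hi=[14, 18, 49] (size 3, min 14) -> median=12
Step 8: insert 16 -> lo=[4, 4, 9, 12] (size 4, max 12) hi=[14, 16, 18, 49] (size 4, min 14) -> median=13
Step 9: insert 38 -> lo=[4, 4, 9, 12, 14] (size 5, max 14) hi=[16, 18, 38, 49] (size 4, min 16) -> median=14
Step 10: insert 10 -> lo=[4, 4, 9, 10, 12] (size 5, max 12) hi=[14, 16, 18, 38, 49] (size 5, min 14) -> median=13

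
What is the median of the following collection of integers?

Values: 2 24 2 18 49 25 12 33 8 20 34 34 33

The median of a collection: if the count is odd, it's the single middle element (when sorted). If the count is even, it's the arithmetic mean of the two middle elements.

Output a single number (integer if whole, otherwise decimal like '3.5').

Answer: 24

Derivation:
Step 1: insert 2 -> lo=[2] (size 1, max 2) hi=[] (size 0) -> median=2
Step 2: insert 24 -> lo=[2] (size 1, max 2) hi=[24] (size 1, min 24) -> median=13
Step 3: insert 2 -> lo=[2, 2] (size 2, max 2) hi=[24] (size 1, min 24) -> median=2
Step 4: insert 18 -> lo=[2, 2] (size 2, max 2) hi=[18, 24] (size 2, min 18) -> median=10
Step 5: insert 49 -> lo=[2, 2, 18] (size 3, max 18) hi=[24, 49] (size 2, min 24) -> median=18
Step 6: insert 25 -> lo=[2, 2, 18] (size 3, max 18) hi=[24, 25, 49] (size 3, min 24) -> median=21
Step 7: insert 12 -> lo=[2, 2, 12, 18] (size 4, max 18) hi=[24, 25, 49] (size 3, min 24) -> median=18
Step 8: insert 33 -> lo=[2, 2, 12, 18] (size 4, max 18) hi=[24, 25, 33, 49] (size 4, min 24) -> median=21
Step 9: insert 8 -> lo=[2, 2, 8, 12, 18] (size 5, max 18) hi=[24, 25, 33, 49] (size 4, min 24) -> median=18
Step 10: insert 20 -> lo=[2, 2, 8, 12, 18] (size 5, max 18) hi=[20, 24, 25, 33, 49] (size 5, min 20) -> median=19
Step 11: insert 34 -> lo=[2, 2, 8, 12, 18, 20] (size 6, max 20) hi=[24, 25, 33, 34, 49] (size 5, min 24) -> median=20
Step 12: insert 34 -> lo=[2, 2, 8, 12, 18, 20] (size 6, max 20) hi=[24, 25, 33, 34, 34, 49] (size 6, min 24) -> median=22
Step 13: insert 33 -> lo=[2, 2, 8, 12, 18, 20, 24] (size 7, max 24) hi=[25, 33, 33, 34, 34, 49] (size 6, min 25) -> median=24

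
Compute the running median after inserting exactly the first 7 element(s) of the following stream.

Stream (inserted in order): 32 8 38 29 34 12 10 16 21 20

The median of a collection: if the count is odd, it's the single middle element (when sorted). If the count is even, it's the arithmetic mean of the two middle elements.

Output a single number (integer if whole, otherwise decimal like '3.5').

Step 1: insert 32 -> lo=[32] (size 1, max 32) hi=[] (size 0) -> median=32
Step 2: insert 8 -> lo=[8] (size 1, max 8) hi=[32] (size 1, min 32) -> median=20
Step 3: insert 38 -> lo=[8, 32] (size 2, max 32) hi=[38] (size 1, min 38) -> median=32
Step 4: insert 29 -> lo=[8, 29] (size 2, max 29) hi=[32, 38] (size 2, min 32) -> median=30.5
Step 5: insert 34 -> lo=[8, 29, 32] (size 3, max 32) hi=[34, 38] (size 2, min 34) -> median=32
Step 6: insert 12 -> lo=[8, 12, 29] (size 3, max 29) hi=[32, 34, 38] (size 3, min 32) -> median=30.5
Step 7: insert 10 -> lo=[8, 10, 12, 29] (size 4, max 29) hi=[32, 34, 38] (size 3, min 32) -> median=29

Answer: 29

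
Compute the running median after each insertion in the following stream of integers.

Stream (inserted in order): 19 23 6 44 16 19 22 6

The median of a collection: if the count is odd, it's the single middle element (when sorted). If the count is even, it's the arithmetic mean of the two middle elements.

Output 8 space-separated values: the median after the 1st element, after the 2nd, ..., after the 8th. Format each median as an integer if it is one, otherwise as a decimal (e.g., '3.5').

Step 1: insert 19 -> lo=[19] (size 1, max 19) hi=[] (size 0) -> median=19
Step 2: insert 23 -> lo=[19] (size 1, max 19) hi=[23] (size 1, min 23) -> median=21
Step 3: insert 6 -> lo=[6, 19] (size 2, max 19) hi=[23] (size 1, min 23) -> median=19
Step 4: insert 44 -> lo=[6, 19] (size 2, max 19) hi=[23, 44] (size 2, min 23) -> median=21
Step 5: insert 16 -> lo=[6, 16, 19] (size 3, max 19) hi=[23, 44] (size 2, min 23) -> median=19
Step 6: insert 19 -> lo=[6, 16, 19] (size 3, max 19) hi=[19, 23, 44] (size 3, min 19) -> median=19
Step 7: insert 22 -> lo=[6, 16, 19, 19] (size 4, max 19) hi=[22, 23, 44] (size 3, min 22) -> median=19
Step 8: insert 6 -> lo=[6, 6, 16, 19] (size 4, max 19) hi=[19, 22, 23, 44] (size 4, min 19) -> median=19

Answer: 19 21 19 21 19 19 19 19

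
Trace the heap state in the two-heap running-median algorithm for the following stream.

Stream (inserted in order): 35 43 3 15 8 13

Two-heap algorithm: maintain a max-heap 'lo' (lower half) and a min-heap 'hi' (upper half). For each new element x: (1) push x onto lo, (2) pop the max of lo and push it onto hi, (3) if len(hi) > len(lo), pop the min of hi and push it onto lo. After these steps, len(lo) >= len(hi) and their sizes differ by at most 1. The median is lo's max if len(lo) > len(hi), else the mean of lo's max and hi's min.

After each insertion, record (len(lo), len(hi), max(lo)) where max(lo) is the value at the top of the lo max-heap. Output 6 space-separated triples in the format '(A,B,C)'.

Answer: (1,0,35) (1,1,35) (2,1,35) (2,2,15) (3,2,15) (3,3,13)

Derivation:
Step 1: insert 35 -> lo=[35] hi=[] -> (len(lo)=1, len(hi)=0, max(lo)=35)
Step 2: insert 43 -> lo=[35] hi=[43] -> (len(lo)=1, len(hi)=1, max(lo)=35)
Step 3: insert 3 -> lo=[3, 35] hi=[43] -> (len(lo)=2, len(hi)=1, max(lo)=35)
Step 4: insert 15 -> lo=[3, 15] hi=[35, 43] -> (len(lo)=2, len(hi)=2, max(lo)=15)
Step 5: insert 8 -> lo=[3, 8, 15] hi=[35, 43] -> (len(lo)=3, len(hi)=2, max(lo)=15)
Step 6: insert 13 -> lo=[3, 8, 13] hi=[15, 35, 43] -> (len(lo)=3, len(hi)=3, max(lo)=13)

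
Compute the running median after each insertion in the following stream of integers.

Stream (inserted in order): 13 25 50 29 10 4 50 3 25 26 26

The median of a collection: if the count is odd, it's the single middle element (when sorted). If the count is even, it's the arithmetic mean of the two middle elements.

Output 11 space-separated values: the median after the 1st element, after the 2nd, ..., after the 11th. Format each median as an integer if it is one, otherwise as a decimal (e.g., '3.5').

Step 1: insert 13 -> lo=[13] (size 1, max 13) hi=[] (size 0) -> median=13
Step 2: insert 25 -> lo=[13] (size 1, max 13) hi=[25] (size 1, min 25) -> median=19
Step 3: insert 50 -> lo=[13, 25] (size 2, max 25) hi=[50] (size 1, min 50) -> median=25
Step 4: insert 29 -> lo=[13, 25] (size 2, max 25) hi=[29, 50] (size 2, min 29) -> median=27
Step 5: insert 10 -> lo=[10, 13, 25] (size 3, max 25) hi=[29, 50] (size 2, min 29) -> median=25
Step 6: insert 4 -> lo=[4, 10, 13] (size 3, max 13) hi=[25, 29, 50] (size 3, min 25) -> median=19
Step 7: insert 50 -> lo=[4, 10, 13, 25] (size 4, max 25) hi=[29, 50, 50] (size 3, min 29) -> median=25
Step 8: insert 3 -> lo=[3, 4, 10, 13] (size 4, max 13) hi=[25, 29, 50, 50] (size 4, min 25) -> median=19
Step 9: insert 25 -> lo=[3, 4, 10, 13, 25] (size 5, max 25) hi=[25, 29, 50, 50] (size 4, min 25) -> median=25
Step 10: insert 26 -> lo=[3, 4, 10, 13, 25] (size 5, max 25) hi=[25, 26, 29, 50, 50] (size 5, min 25) -> median=25
Step 11: insert 26 -> lo=[3, 4, 10, 13, 25, 25] (size 6, max 25) hi=[26, 26, 29, 50, 50] (size 5, min 26) -> median=25

Answer: 13 19 25 27 25 19 25 19 25 25 25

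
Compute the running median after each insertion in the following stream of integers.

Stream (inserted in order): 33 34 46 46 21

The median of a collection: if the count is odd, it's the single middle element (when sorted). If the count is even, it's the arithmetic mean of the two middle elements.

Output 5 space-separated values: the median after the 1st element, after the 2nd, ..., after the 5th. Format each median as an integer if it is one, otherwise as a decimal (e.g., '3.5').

Step 1: insert 33 -> lo=[33] (size 1, max 33) hi=[] (size 0) -> median=33
Step 2: insert 34 -> lo=[33] (size 1, max 33) hi=[34] (size 1, min 34) -> median=33.5
Step 3: insert 46 -> lo=[33, 34] (size 2, max 34) hi=[46] (size 1, min 46) -> median=34
Step 4: insert 46 -> lo=[33, 34] (size 2, max 34) hi=[46, 46] (size 2, min 46) -> median=40
Step 5: insert 21 -> lo=[21, 33, 34] (size 3, max 34) hi=[46, 46] (size 2, min 46) -> median=34

Answer: 33 33.5 34 40 34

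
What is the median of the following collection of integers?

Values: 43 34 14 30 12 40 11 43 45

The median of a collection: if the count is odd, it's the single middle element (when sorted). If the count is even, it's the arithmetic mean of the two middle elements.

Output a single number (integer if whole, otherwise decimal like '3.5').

Answer: 34

Derivation:
Step 1: insert 43 -> lo=[43] (size 1, max 43) hi=[] (size 0) -> median=43
Step 2: insert 34 -> lo=[34] (size 1, max 34) hi=[43] (size 1, min 43) -> median=38.5
Step 3: insert 14 -> lo=[14, 34] (size 2, max 34) hi=[43] (size 1, min 43) -> median=34
Step 4: insert 30 -> lo=[14, 30] (size 2, max 30) hi=[34, 43] (size 2, min 34) -> median=32
Step 5: insert 12 -> lo=[12, 14, 30] (size 3, max 30) hi=[34, 43] (size 2, min 34) -> median=30
Step 6: insert 40 -> lo=[12, 14, 30] (size 3, max 30) hi=[34, 40, 43] (size 3, min 34) -> median=32
Step 7: insert 11 -> lo=[11, 12, 14, 30] (size 4, max 30) hi=[34, 40, 43] (size 3, min 34) -> median=30
Step 8: insert 43 -> lo=[11, 12, 14, 30] (size 4, max 30) hi=[34, 40, 43, 43] (size 4, min 34) -> median=32
Step 9: insert 45 -> lo=[11, 12, 14, 30, 34] (size 5, max 34) hi=[40, 43, 43, 45] (size 4, min 40) -> median=34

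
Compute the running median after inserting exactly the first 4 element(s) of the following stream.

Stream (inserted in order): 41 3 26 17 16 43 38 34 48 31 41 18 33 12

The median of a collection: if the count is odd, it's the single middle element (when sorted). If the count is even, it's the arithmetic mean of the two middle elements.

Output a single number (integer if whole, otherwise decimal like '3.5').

Step 1: insert 41 -> lo=[41] (size 1, max 41) hi=[] (size 0) -> median=41
Step 2: insert 3 -> lo=[3] (size 1, max 3) hi=[41] (size 1, min 41) -> median=22
Step 3: insert 26 -> lo=[3, 26] (size 2, max 26) hi=[41] (size 1, min 41) -> median=26
Step 4: insert 17 -> lo=[3, 17] (size 2, max 17) hi=[26, 41] (size 2, min 26) -> median=21.5

Answer: 21.5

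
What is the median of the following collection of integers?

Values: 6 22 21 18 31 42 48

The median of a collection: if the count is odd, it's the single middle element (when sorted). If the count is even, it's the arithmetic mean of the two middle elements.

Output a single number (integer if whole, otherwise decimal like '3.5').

Step 1: insert 6 -> lo=[6] (size 1, max 6) hi=[] (size 0) -> median=6
Step 2: insert 22 -> lo=[6] (size 1, max 6) hi=[22] (size 1, min 22) -> median=14
Step 3: insert 21 -> lo=[6, 21] (size 2, max 21) hi=[22] (size 1, min 22) -> median=21
Step 4: insert 18 -> lo=[6, 18] (size 2, max 18) hi=[21, 22] (size 2, min 21) -> median=19.5
Step 5: insert 31 -> lo=[6, 18, 21] (size 3, max 21) hi=[22, 31] (size 2, min 22) -> median=21
Step 6: insert 42 -> lo=[6, 18, 21] (size 3, max 21) hi=[22, 31, 42] (size 3, min 22) -> median=21.5
Step 7: insert 48 -> lo=[6, 18, 21, 22] (size 4, max 22) hi=[31, 42, 48] (size 3, min 31) -> median=22

Answer: 22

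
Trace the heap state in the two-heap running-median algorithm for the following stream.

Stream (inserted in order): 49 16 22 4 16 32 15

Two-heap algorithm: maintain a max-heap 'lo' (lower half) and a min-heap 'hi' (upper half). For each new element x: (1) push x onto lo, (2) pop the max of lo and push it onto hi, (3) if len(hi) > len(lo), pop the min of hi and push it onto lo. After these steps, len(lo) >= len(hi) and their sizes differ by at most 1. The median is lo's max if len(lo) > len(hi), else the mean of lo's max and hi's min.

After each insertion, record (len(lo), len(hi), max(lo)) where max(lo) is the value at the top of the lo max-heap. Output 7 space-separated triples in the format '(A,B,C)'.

Answer: (1,0,49) (1,1,16) (2,1,22) (2,2,16) (3,2,16) (3,3,16) (4,3,16)

Derivation:
Step 1: insert 49 -> lo=[49] hi=[] -> (len(lo)=1, len(hi)=0, max(lo)=49)
Step 2: insert 16 -> lo=[16] hi=[49] -> (len(lo)=1, len(hi)=1, max(lo)=16)
Step 3: insert 22 -> lo=[16, 22] hi=[49] -> (len(lo)=2, len(hi)=1, max(lo)=22)
Step 4: insert 4 -> lo=[4, 16] hi=[22, 49] -> (len(lo)=2, len(hi)=2, max(lo)=16)
Step 5: insert 16 -> lo=[4, 16, 16] hi=[22, 49] -> (len(lo)=3, len(hi)=2, max(lo)=16)
Step 6: insert 32 -> lo=[4, 16, 16] hi=[22, 32, 49] -> (len(lo)=3, len(hi)=3, max(lo)=16)
Step 7: insert 15 -> lo=[4, 15, 16, 16] hi=[22, 32, 49] -> (len(lo)=4, len(hi)=3, max(lo)=16)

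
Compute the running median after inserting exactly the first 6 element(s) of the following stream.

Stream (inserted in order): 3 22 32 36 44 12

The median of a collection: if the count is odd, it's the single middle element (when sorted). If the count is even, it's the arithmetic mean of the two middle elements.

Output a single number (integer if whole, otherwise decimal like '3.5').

Answer: 27

Derivation:
Step 1: insert 3 -> lo=[3] (size 1, max 3) hi=[] (size 0) -> median=3
Step 2: insert 22 -> lo=[3] (size 1, max 3) hi=[22] (size 1, min 22) -> median=12.5
Step 3: insert 32 -> lo=[3, 22] (size 2, max 22) hi=[32] (size 1, min 32) -> median=22
Step 4: insert 36 -> lo=[3, 22] (size 2, max 22) hi=[32, 36] (size 2, min 32) -> median=27
Step 5: insert 44 -> lo=[3, 22, 32] (size 3, max 32) hi=[36, 44] (size 2, min 36) -> median=32
Step 6: insert 12 -> lo=[3, 12, 22] (size 3, max 22) hi=[32, 36, 44] (size 3, min 32) -> median=27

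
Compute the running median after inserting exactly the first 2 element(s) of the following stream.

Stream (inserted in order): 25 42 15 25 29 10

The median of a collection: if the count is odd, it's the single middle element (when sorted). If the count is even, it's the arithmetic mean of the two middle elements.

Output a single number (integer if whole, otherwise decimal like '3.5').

Answer: 33.5

Derivation:
Step 1: insert 25 -> lo=[25] (size 1, max 25) hi=[] (size 0) -> median=25
Step 2: insert 42 -> lo=[25] (size 1, max 25) hi=[42] (size 1, min 42) -> median=33.5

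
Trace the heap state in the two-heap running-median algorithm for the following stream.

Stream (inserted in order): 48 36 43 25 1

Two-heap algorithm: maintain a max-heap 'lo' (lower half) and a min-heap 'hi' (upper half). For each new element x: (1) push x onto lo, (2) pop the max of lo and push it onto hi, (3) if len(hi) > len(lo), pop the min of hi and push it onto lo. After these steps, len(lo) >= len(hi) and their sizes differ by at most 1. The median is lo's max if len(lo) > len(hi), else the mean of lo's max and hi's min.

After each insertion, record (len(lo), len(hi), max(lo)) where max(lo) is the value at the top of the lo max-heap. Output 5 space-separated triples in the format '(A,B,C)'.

Step 1: insert 48 -> lo=[48] hi=[] -> (len(lo)=1, len(hi)=0, max(lo)=48)
Step 2: insert 36 -> lo=[36] hi=[48] -> (len(lo)=1, len(hi)=1, max(lo)=36)
Step 3: insert 43 -> lo=[36, 43] hi=[48] -> (len(lo)=2, len(hi)=1, max(lo)=43)
Step 4: insert 25 -> lo=[25, 36] hi=[43, 48] -> (len(lo)=2, len(hi)=2, max(lo)=36)
Step 5: insert 1 -> lo=[1, 25, 36] hi=[43, 48] -> (len(lo)=3, len(hi)=2, max(lo)=36)

Answer: (1,0,48) (1,1,36) (2,1,43) (2,2,36) (3,2,36)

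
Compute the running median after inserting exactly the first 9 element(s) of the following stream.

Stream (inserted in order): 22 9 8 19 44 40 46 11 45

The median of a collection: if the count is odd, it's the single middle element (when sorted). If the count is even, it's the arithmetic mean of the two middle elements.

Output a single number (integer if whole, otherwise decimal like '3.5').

Step 1: insert 22 -> lo=[22] (size 1, max 22) hi=[] (size 0) -> median=22
Step 2: insert 9 -> lo=[9] (size 1, max 9) hi=[22] (size 1, min 22) -> median=15.5
Step 3: insert 8 -> lo=[8, 9] (size 2, max 9) hi=[22] (size 1, min 22) -> median=9
Step 4: insert 19 -> lo=[8, 9] (size 2, max 9) hi=[19, 22] (size 2, min 19) -> median=14
Step 5: insert 44 -> lo=[8, 9, 19] (size 3, max 19) hi=[22, 44] (size 2, min 22) -> median=19
Step 6: insert 40 -> lo=[8, 9, 19] (size 3, max 19) hi=[22, 40, 44] (size 3, min 22) -> median=20.5
Step 7: insert 46 -> lo=[8, 9, 19, 22] (size 4, max 22) hi=[40, 44, 46] (size 3, min 40) -> median=22
Step 8: insert 11 -> lo=[8, 9, 11, 19] (size 4, max 19) hi=[22, 40, 44, 46] (size 4, min 22) -> median=20.5
Step 9: insert 45 -> lo=[8, 9, 11, 19, 22] (size 5, max 22) hi=[40, 44, 45, 46] (size 4, min 40) -> median=22

Answer: 22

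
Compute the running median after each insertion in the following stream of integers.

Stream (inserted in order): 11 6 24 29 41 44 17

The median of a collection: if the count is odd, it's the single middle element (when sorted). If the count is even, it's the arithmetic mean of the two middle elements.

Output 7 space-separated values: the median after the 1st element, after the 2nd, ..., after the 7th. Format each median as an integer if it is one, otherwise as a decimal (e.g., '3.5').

Step 1: insert 11 -> lo=[11] (size 1, max 11) hi=[] (size 0) -> median=11
Step 2: insert 6 -> lo=[6] (size 1, max 6) hi=[11] (size 1, min 11) -> median=8.5
Step 3: insert 24 -> lo=[6, 11] (size 2, max 11) hi=[24] (size 1, min 24) -> median=11
Step 4: insert 29 -> lo=[6, 11] (size 2, max 11) hi=[24, 29] (size 2, min 24) -> median=17.5
Step 5: insert 41 -> lo=[6, 11, 24] (size 3, max 24) hi=[29, 41] (size 2, min 29) -> median=24
Step 6: insert 44 -> lo=[6, 11, 24] (size 3, max 24) hi=[29, 41, 44] (size 3, min 29) -> median=26.5
Step 7: insert 17 -> lo=[6, 11, 17, 24] (size 4, max 24) hi=[29, 41, 44] (size 3, min 29) -> median=24

Answer: 11 8.5 11 17.5 24 26.5 24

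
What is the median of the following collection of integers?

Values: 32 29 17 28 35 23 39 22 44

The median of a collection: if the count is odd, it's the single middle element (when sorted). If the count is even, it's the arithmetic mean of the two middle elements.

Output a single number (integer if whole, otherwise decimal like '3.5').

Step 1: insert 32 -> lo=[32] (size 1, max 32) hi=[] (size 0) -> median=32
Step 2: insert 29 -> lo=[29] (size 1, max 29) hi=[32] (size 1, min 32) -> median=30.5
Step 3: insert 17 -> lo=[17, 29] (size 2, max 29) hi=[32] (size 1, min 32) -> median=29
Step 4: insert 28 -> lo=[17, 28] (size 2, max 28) hi=[29, 32] (size 2, min 29) -> median=28.5
Step 5: insert 35 -> lo=[17, 28, 29] (size 3, max 29) hi=[32, 35] (size 2, min 32) -> median=29
Step 6: insert 23 -> lo=[17, 23, 28] (size 3, max 28) hi=[29, 32, 35] (size 3, min 29) -> median=28.5
Step 7: insert 39 -> lo=[17, 23, 28, 29] (size 4, max 29) hi=[32, 35, 39] (size 3, min 32) -> median=29
Step 8: insert 22 -> lo=[17, 22, 23, 28] (size 4, max 28) hi=[29, 32, 35, 39] (size 4, min 29) -> median=28.5
Step 9: insert 44 -> lo=[17, 22, 23, 28, 29] (size 5, max 29) hi=[32, 35, 39, 44] (size 4, min 32) -> median=29

Answer: 29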